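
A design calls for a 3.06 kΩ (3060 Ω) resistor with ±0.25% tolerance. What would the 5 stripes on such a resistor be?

orange, black, blue, brown, blue

3060 Ω = 306 × 10^1.
3 → orange
0 → black
6 → blue
Multiplier 10^1 → brown.
±0.25% tolerance → blue.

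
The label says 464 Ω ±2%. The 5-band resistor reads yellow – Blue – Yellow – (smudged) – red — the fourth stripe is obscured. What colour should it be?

black

464 Ω = 464 × 10^0.
The fourth band is the multiplier, 10^0, which is black.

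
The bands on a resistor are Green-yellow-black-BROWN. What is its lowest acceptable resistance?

Green → 5 (first significant figure)
Yellow → 4 (second significant figure)
Black → ×1 multiplier
Brown → ±1% tolerance
54 × 1 = 54 Ω
Lowest = 54 × (1 − 1/100) = 53.46 Ω.

53.46 Ω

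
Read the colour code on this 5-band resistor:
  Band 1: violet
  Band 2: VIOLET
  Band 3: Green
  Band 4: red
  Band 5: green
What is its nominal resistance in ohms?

77500 Ω

Violet → 7 (first significant figure)
Violet → 7 (second significant figure)
Green → 5 (third significant figure)
Red → ×10^2 multiplier
775 × 100 = 77500 Ω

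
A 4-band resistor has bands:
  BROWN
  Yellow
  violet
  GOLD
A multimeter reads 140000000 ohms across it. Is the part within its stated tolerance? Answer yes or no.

Brown → 1 (first significant figure)
Yellow → 4 (second significant figure)
Violet → ×10^7 multiplier
Gold → ±5% tolerance
14 × 10000000 = 140000000 Ω
Allowed range: 133000000 Ω to 147000000 Ω.
140000000 ohms lies inside that range.

yes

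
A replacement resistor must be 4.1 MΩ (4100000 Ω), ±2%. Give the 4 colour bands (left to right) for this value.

4100000 Ω = 41 × 10^5.
4 → yellow
1 → brown
Multiplier 10^5 → green.
±2% tolerance → red.

yellow, brown, green, red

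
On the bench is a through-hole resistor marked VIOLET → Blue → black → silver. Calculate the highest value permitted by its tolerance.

83.6 Ω

Violet → 7 (first significant figure)
Blue → 6 (second significant figure)
Black → ×1 multiplier
Silver → ±10% tolerance
76 × 1 = 76 Ω
Highest = 76 × (1 + 10/100) = 83.6 Ω.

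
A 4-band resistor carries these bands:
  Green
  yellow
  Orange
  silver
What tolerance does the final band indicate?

±10%

The last band, silver, is the tolerance band.
Silver corresponds to ±10%.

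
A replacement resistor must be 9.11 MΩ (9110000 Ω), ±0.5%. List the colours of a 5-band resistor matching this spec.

9110000 Ω = 911 × 10^4.
9 → white
1 → brown
1 → brown
Multiplier 10^4 → yellow.
±0.5% tolerance → green.

white, brown, brown, yellow, green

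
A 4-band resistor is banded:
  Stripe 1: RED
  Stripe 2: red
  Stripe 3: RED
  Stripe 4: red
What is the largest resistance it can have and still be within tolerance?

Red → 2 (first significant figure)
Red → 2 (second significant figure)
Red → ×10^2 multiplier
Red → ±2% tolerance
22 × 100 = 2200 Ω
Largest = 2200 × (1 + 2/100) = 2244 Ω.

2244 Ω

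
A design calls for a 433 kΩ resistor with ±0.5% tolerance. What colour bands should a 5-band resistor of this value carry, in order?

yellow, orange, orange, orange, green

433000 Ω = 433 × 10^3.
4 → yellow
3 → orange
3 → orange
Multiplier 10^3 → orange.
±0.5% tolerance → green.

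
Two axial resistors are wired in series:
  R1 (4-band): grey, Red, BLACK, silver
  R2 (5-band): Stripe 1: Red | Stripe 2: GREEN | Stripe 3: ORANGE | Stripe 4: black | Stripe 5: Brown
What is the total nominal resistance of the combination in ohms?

335 Ω

R1: grey, red → 82; black ×1 → 82 Ω.
R2: red, green, orange → 253; black ×1 → 253 Ω.
Series: 82 + 253 = 335 Ω.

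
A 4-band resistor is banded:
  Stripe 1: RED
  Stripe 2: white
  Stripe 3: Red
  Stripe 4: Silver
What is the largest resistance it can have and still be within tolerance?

3190 Ω

Red → 2 (first significant figure)
White → 9 (second significant figure)
Red → ×10^2 multiplier
Silver → ±10% tolerance
29 × 100 = 2900 Ω
Largest = 2900 × (1 + 10/100) = 3190 Ω.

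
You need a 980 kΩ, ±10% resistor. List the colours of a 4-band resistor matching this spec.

980000 Ω = 98 × 10^4.
9 → white
8 → grey
Multiplier 10^4 → yellow.
±10% tolerance → silver.

white, grey, yellow, silver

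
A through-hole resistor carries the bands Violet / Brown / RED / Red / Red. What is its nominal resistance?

Violet → 7 (first significant figure)
Brown → 1 (second significant figure)
Red → 2 (third significant figure)
Red → ×10^2 multiplier
712 × 100 = 71200 Ω

71200 Ω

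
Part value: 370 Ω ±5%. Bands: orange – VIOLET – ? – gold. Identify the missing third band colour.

brown

370 Ω = 37 × 10^1.
The third band is the multiplier, 10^1, which is brown.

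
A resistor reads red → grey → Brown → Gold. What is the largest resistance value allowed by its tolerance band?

Red → 2 (first significant figure)
Grey → 8 (second significant figure)
Brown → ×10 multiplier
Gold → ±5% tolerance
28 × 10 = 280 Ω
Largest = 280 × (1 + 5/100) = 294 Ω.

294 Ω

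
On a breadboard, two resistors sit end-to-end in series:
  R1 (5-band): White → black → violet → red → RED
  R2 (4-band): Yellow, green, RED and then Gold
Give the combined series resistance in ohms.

R1: white, black, violet → 907; red ×10^2 → 90700 Ω.
R2: yellow, green → 45; red ×10^2 → 4500 Ω.
Series: 90700 + 4500 = 95200 Ω.

95200 Ω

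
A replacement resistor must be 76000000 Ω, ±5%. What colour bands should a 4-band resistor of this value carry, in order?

76000000 Ω = 76 × 10^6.
7 → violet
6 → blue
Multiplier 10^6 → blue.
±5% tolerance → gold.

violet, blue, blue, gold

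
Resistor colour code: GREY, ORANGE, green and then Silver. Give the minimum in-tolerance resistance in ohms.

7470000 Ω

Grey → 8 (first significant figure)
Orange → 3 (second significant figure)
Green → ×10^5 multiplier
Silver → ±10% tolerance
83 × 100000 = 8300000 Ω
Minimum = 8300000 × (1 − 10/100) = 7470000 Ω.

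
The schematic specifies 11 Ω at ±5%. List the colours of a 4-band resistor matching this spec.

11 Ω = 11 × 10^0.
1 → brown
1 → brown
Multiplier 10^0 → black.
±5% tolerance → gold.

brown, brown, black, gold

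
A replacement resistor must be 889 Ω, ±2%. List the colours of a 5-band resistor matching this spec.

889 Ω = 889 × 10^0.
8 → grey
8 → grey
9 → white
Multiplier 10^0 → black.
±2% tolerance → red.

grey, grey, white, black, red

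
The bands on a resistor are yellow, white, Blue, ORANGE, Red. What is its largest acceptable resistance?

505920 Ω

Yellow → 4 (first significant figure)
White → 9 (second significant figure)
Blue → 6 (third significant figure)
Orange → ×10^3 multiplier
Red → ±2% tolerance
496 × 1000 = 496000 Ω
Largest = 496000 × (1 + 2/100) = 505920 Ω.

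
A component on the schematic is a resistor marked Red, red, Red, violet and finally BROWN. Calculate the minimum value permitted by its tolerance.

Red → 2 (first significant figure)
Red → 2 (second significant figure)
Red → 2 (third significant figure)
Violet → ×10^7 multiplier
Brown → ±1% tolerance
222 × 10000000 = 2220000000 Ω
Minimum = 2220000000 × (1 − 1/100) = 2197800000 Ω.

2197800000 Ω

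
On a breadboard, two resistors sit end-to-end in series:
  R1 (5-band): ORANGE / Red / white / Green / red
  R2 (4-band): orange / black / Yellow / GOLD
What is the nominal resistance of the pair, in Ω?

33200000 Ω

R1: orange, red, white → 329; green ×10^5 → 32900000 Ω.
R2: orange, black → 30; yellow ×10^4 → 300000 Ω.
Series: 32900000 + 300000 = 33200000 Ω.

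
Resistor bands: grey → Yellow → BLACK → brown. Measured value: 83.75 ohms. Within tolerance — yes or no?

Grey → 8 (first significant figure)
Yellow → 4 (second significant figure)
Black → ×1 multiplier
Brown → ±1% tolerance
84 × 1 = 84 Ω
Allowed range: 83.16 Ω to 84.84 Ω.
83.75 ohms lies inside that range.

yes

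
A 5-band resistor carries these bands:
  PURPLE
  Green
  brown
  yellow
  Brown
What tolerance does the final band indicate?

The last band, brown, is the tolerance band.
Brown corresponds to ±1%.

±1%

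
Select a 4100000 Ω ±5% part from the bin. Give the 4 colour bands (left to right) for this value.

4100000 Ω = 41 × 10^5.
4 → yellow
1 → brown
Multiplier 10^5 → green.
±5% tolerance → gold.

yellow, brown, green, gold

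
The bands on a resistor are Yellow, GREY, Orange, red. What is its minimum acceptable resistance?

47040 Ω

Yellow → 4 (first significant figure)
Grey → 8 (second significant figure)
Orange → ×10^3 multiplier
Red → ±2% tolerance
48 × 1000 = 48000 Ω
Minimum = 48000 × (1 − 2/100) = 47040 Ω.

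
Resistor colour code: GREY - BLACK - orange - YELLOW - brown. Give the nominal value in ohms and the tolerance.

8030000 Ω ±1%

Grey → 8 (first significant figure)
Black → 0 (second significant figure)
Orange → 3 (third significant figure)
Yellow → ×10^4 multiplier
Brown → ±1% tolerance
803 × 10000 = 8030000 Ω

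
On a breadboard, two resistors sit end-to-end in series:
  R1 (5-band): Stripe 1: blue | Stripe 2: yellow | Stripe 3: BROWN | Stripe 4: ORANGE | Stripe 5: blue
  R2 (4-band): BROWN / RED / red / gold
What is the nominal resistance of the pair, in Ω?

R1: blue, yellow, brown → 641; orange ×10^3 → 641000 Ω.
R2: brown, red → 12; red ×10^2 → 1200 Ω.
Series: 641000 + 1200 = 642200 Ω.

642200 Ω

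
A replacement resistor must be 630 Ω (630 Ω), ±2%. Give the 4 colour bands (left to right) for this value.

blue, orange, brown, red

630 Ω = 63 × 10^1.
6 → blue
3 → orange
Multiplier 10^1 → brown.
±2% tolerance → red.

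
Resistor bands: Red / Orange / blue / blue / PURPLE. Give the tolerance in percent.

±0.1%

The last band, violet, is the tolerance band.
Violet corresponds to ±0.1%.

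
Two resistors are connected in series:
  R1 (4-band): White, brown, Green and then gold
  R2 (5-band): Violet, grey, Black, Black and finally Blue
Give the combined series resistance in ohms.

9100780 Ω

R1: white, brown → 91; green ×10^5 → 9100000 Ω.
R2: violet, grey, black → 780; black ×1 → 780 Ω.
Series: 9100000 + 780 = 9100780 Ω.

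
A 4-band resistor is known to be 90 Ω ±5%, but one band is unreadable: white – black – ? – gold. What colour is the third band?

90 Ω = 90 × 10^0.
The third band is the multiplier, 10^0, which is black.

black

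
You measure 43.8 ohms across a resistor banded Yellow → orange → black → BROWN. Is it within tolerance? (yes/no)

no

Yellow → 4 (first significant figure)
Orange → 3 (second significant figure)
Black → ×1 multiplier
Brown → ±1% tolerance
43 × 1 = 43 Ω
Allowed range: 42.57 Ω to 43.43 Ω.
43.8 ohms lies outside that range.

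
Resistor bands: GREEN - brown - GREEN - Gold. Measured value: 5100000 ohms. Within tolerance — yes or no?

Green → 5 (first significant figure)
Brown → 1 (second significant figure)
Green → ×10^5 multiplier
Gold → ±5% tolerance
51 × 100000 = 5100000 Ω
Allowed range: 4845000 Ω to 5355000 Ω.
5100000 ohms lies inside that range.

yes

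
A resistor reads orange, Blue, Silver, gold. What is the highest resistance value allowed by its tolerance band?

0.378 Ω

Orange → 3 (first significant figure)
Blue → 6 (second significant figure)
Silver → ×0.01 multiplier
Gold → ±5% tolerance
36 × 0.01 = 0.36 Ω
Highest = 0.36 × (1 + 5/100) = 0.378 Ω.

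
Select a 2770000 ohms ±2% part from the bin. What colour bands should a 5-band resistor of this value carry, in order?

red, violet, violet, yellow, red

2770000 Ω = 277 × 10^4.
2 → red
7 → violet
7 → violet
Multiplier 10^4 → yellow.
±2% tolerance → red.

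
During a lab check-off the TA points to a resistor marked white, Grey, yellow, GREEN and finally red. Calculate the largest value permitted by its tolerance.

White → 9 (first significant figure)
Grey → 8 (second significant figure)
Yellow → 4 (third significant figure)
Green → ×10^5 multiplier
Red → ±2% tolerance
984 × 100000 = 98400000 Ω
Largest = 98400000 × (1 + 2/100) = 100368000 Ω.

100368000 Ω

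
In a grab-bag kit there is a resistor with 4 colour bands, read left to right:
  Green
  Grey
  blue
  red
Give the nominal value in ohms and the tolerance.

58000000 Ω ±2%

Green → 5 (first significant figure)
Grey → 8 (second significant figure)
Blue → ×10^6 multiplier
Red → ±2% tolerance
58 × 1000000 = 58000000 Ω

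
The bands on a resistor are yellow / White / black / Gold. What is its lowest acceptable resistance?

46.55 Ω

Yellow → 4 (first significant figure)
White → 9 (second significant figure)
Black → ×1 multiplier
Gold → ±5% tolerance
49 × 1 = 49 Ω
Lowest = 49 × (1 − 5/100) = 46.55 Ω.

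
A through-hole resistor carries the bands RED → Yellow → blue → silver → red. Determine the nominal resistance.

2.46 Ω

Red → 2 (first significant figure)
Yellow → 4 (second significant figure)
Blue → 6 (third significant figure)
Silver → ×0.01 multiplier
246 × 0.01 = 2.46 Ω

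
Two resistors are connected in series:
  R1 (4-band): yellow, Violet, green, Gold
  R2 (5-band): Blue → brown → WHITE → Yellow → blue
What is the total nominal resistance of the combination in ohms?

R1: yellow, violet → 47; green ×10^5 → 4700000 Ω.
R2: blue, brown, white → 619; yellow ×10^4 → 6190000 Ω.
Series: 4700000 + 6190000 = 10890000 Ω.

10890000 Ω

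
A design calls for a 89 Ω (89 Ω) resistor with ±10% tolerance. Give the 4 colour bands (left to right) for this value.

89 Ω = 89 × 10^0.
8 → grey
9 → white
Multiplier 10^0 → black.
±10% tolerance → silver.

grey, white, black, silver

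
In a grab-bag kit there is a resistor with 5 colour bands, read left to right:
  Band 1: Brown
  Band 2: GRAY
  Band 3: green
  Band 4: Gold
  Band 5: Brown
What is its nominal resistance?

Brown → 1 (first significant figure)
Grey → 8 (second significant figure)
Green → 5 (third significant figure)
Gold → ×0.1 multiplier
185 × 0.1 = 18.5 Ω

18.5 Ω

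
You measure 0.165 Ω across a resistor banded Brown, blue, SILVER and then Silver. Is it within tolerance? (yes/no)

Brown → 1 (first significant figure)
Blue → 6 (second significant figure)
Silver → ×0.01 multiplier
Silver → ±10% tolerance
16 × 0.01 = 0.16 Ω
Allowed range: 0.144 Ω to 0.176 Ω.
0.165 Ω lies inside that range.

yes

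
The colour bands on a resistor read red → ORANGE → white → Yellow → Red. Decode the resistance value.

Red → 2 (first significant figure)
Orange → 3 (second significant figure)
White → 9 (third significant figure)
Yellow → ×10^4 multiplier
239 × 10000 = 2390000 Ω

2390000 Ω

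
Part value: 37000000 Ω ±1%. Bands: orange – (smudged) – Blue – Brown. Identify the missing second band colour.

violet

37000000 Ω = 37 × 10^6.
The second band gives digit 7 of the significand, and 7 is violet.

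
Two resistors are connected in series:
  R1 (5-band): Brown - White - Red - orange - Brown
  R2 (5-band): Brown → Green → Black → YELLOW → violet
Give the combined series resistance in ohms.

1692000 Ω

R1: brown, white, red → 192; orange ×10^3 → 192000 Ω.
R2: brown, green, black → 150; yellow ×10^4 → 1500000 Ω.
Series: 192000 + 1500000 = 1692000 Ω.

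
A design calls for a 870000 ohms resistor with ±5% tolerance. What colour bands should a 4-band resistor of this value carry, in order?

grey, violet, yellow, gold

870000 Ω = 87 × 10^4.
8 → grey
7 → violet
Multiplier 10^4 → yellow.
±5% tolerance → gold.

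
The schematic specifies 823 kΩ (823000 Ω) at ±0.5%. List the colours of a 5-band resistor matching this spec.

grey, red, orange, orange, green

823000 Ω = 823 × 10^3.
8 → grey
2 → red
3 → orange
Multiplier 10^3 → orange.
±0.5% tolerance → green.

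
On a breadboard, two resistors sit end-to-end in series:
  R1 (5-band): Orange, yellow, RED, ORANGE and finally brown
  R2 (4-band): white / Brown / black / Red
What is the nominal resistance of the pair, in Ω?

342091 Ω

R1: orange, yellow, red → 342; orange ×10^3 → 342000 Ω.
R2: white, brown → 91; black ×1 → 91 Ω.
Series: 342000 + 91 = 342091 Ω.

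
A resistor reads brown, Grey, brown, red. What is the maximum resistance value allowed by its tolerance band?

183.6 Ω

Brown → 1 (first significant figure)
Grey → 8 (second significant figure)
Brown → ×10 multiplier
Red → ±2% tolerance
18 × 10 = 180 Ω
Maximum = 180 × (1 + 2/100) = 183.6 Ω.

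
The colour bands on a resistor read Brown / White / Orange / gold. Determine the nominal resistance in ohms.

Brown → 1 (first significant figure)
White → 9 (second significant figure)
Orange → ×10^3 multiplier
19 × 1000 = 19000 Ω

19000 Ω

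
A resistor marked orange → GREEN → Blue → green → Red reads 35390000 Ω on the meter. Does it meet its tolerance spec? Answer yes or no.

Orange → 3 (first significant figure)
Green → 5 (second significant figure)
Blue → 6 (third significant figure)
Green → ×10^5 multiplier
Red → ±2% tolerance
356 × 100000 = 35600000 Ω
Allowed range: 34888000 Ω to 36312000 Ω.
35390000 Ω lies inside that range.

yes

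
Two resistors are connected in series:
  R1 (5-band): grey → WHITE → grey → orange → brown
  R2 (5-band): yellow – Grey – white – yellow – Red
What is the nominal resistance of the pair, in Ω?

5788000 Ω

R1: grey, white, grey → 898; orange ×10^3 → 898000 Ω.
R2: yellow, grey, white → 489; yellow ×10^4 → 4890000 Ω.
Series: 898000 + 4890000 = 5788000 Ω.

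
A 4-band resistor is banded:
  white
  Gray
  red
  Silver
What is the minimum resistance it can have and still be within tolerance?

8820 Ω

White → 9 (first significant figure)
Grey → 8 (second significant figure)
Red → ×10^2 multiplier
Silver → ±10% tolerance
98 × 100 = 9800 Ω
Minimum = 9800 × (1 − 10/100) = 8820 Ω.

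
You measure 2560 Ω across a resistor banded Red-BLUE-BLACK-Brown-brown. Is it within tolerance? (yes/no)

no

Red → 2 (first significant figure)
Blue → 6 (second significant figure)
Black → 0 (third significant figure)
Brown → ×10 multiplier
Brown → ±1% tolerance
260 × 10 = 2600 Ω
Allowed range: 2574 Ω to 2626 Ω.
2560 Ω lies outside that range.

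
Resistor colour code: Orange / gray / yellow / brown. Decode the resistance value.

Orange → 3 (first significant figure)
Grey → 8 (second significant figure)
Yellow → ×10^4 multiplier
38 × 10000 = 380000 Ω

380000 Ω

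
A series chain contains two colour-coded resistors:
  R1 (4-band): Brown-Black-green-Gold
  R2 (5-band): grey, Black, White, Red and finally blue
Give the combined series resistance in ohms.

R1: brown, black → 10; green ×10^5 → 1000000 Ω.
R2: grey, black, white → 809; red ×10^2 → 80900 Ω.
Series: 1000000 + 80900 = 1080900 Ω.

1080900 Ω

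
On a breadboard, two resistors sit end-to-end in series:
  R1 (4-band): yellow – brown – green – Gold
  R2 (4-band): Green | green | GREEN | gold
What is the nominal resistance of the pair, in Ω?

9600000 Ω

R1: yellow, brown → 41; green ×10^5 → 4100000 Ω.
R2: green, green → 55; green ×10^5 → 5500000 Ω.
Series: 4100000 + 5500000 = 9600000 Ω.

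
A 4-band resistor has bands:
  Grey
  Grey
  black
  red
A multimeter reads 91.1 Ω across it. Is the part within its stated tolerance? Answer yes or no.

no

Grey → 8 (first significant figure)
Grey → 8 (second significant figure)
Black → ×1 multiplier
Red → ±2% tolerance
88 × 1 = 88 Ω
Allowed range: 86.24 Ω to 89.76 Ω.
91.1 Ω lies outside that range.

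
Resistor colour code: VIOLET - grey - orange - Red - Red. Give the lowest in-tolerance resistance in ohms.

76734 Ω

Violet → 7 (first significant figure)
Grey → 8 (second significant figure)
Orange → 3 (third significant figure)
Red → ×10^2 multiplier
Red → ±2% tolerance
783 × 100 = 78300 Ω
Lowest = 78300 × (1 − 2/100) = 76734 Ω.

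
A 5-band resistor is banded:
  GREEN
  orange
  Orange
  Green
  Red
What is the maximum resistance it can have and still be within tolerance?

54366000 Ω

Green → 5 (first significant figure)
Orange → 3 (second significant figure)
Orange → 3 (third significant figure)
Green → ×10^5 multiplier
Red → ±2% tolerance
533 × 100000 = 53300000 Ω
Maximum = 53300000 × (1 + 2/100) = 54366000 Ω.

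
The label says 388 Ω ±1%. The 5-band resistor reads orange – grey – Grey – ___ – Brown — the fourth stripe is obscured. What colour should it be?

black

388 Ω = 388 × 10^0.
The fourth band is the multiplier, 10^0, which is black.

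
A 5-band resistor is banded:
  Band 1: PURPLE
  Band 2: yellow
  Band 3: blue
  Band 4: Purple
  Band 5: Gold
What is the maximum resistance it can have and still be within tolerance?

Violet → 7 (first significant figure)
Yellow → 4 (second significant figure)
Blue → 6 (third significant figure)
Violet → ×10^7 multiplier
Gold → ±5% tolerance
746 × 10000000 = 7460000000 Ω
Maximum = 7460000000 × (1 + 5/100) = 7833000000 Ω.

7833000000 Ω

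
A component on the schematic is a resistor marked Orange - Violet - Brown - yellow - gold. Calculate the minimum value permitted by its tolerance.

3524500 Ω

Orange → 3 (first significant figure)
Violet → 7 (second significant figure)
Brown → 1 (third significant figure)
Yellow → ×10^4 multiplier
Gold → ±5% tolerance
371 × 10000 = 3710000 Ω
Minimum = 3710000 × (1 − 5/100) = 3524500 Ω.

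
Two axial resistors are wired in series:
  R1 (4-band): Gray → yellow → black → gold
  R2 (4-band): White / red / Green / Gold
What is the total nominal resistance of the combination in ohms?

9200084 Ω

R1: grey, yellow → 84; black ×1 → 84 Ω.
R2: white, red → 92; green ×10^5 → 9200000 Ω.
Series: 84 + 9200000 = 9200084 Ω.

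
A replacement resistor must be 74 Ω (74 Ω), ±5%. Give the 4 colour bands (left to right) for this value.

74 Ω = 74 × 10^0.
7 → violet
4 → yellow
Multiplier 10^0 → black.
±5% tolerance → gold.

violet, yellow, black, gold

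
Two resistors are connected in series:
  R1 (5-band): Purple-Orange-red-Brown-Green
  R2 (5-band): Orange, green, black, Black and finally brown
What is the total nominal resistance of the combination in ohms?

R1: violet, orange, red → 732; brown ×10 → 7320 Ω.
R2: orange, green, black → 350; black ×1 → 350 Ω.
Series: 7320 + 350 = 7670 Ω.

7670 Ω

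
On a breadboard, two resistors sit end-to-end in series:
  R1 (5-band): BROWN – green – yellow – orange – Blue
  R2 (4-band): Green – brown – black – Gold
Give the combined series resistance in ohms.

154051 Ω

R1: brown, green, yellow → 154; orange ×10^3 → 154000 Ω.
R2: green, brown → 51; black ×1 → 51 Ω.
Series: 154000 + 51 = 154051 Ω.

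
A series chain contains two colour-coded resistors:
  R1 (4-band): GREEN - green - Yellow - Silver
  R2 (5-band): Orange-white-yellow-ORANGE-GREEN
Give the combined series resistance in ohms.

R1: green, green → 55; yellow ×10^4 → 550000 Ω.
R2: orange, white, yellow → 394; orange ×10^3 → 394000 Ω.
Series: 550000 + 394000 = 944000 Ω.

944000 Ω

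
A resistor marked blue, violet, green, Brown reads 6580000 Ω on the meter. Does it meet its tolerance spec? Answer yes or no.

no

Blue → 6 (first significant figure)
Violet → 7 (second significant figure)
Green → ×10^5 multiplier
Brown → ±1% tolerance
67 × 100000 = 6700000 Ω
Allowed range: 6633000 Ω to 6767000 Ω.
6580000 Ω lies outside that range.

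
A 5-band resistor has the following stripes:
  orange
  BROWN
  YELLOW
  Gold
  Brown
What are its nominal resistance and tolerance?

31.4 Ω ±1%

Orange → 3 (first significant figure)
Brown → 1 (second significant figure)
Yellow → 4 (third significant figure)
Gold → ×0.1 multiplier
Brown → ±1% tolerance
314 × 0.1 = 31.4 Ω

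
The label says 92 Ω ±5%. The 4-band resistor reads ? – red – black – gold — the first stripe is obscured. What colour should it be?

white

92 Ω = 92 × 10^0.
The first band gives digit 9 of the significand, and 9 is white.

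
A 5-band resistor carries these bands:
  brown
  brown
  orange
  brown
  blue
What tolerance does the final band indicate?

±0.25%

The last band, blue, is the tolerance band.
Blue corresponds to ±0.25%.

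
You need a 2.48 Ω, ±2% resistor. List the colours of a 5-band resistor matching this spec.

red, yellow, grey, silver, red

2.48 Ω = 248 × 10^-2.
2 → red
4 → yellow
8 → grey
Multiplier 10^-2 → silver.
±2% tolerance → red.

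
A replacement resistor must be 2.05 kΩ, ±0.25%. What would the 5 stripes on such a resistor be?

2050 Ω = 205 × 10^1.
2 → red
0 → black
5 → green
Multiplier 10^1 → brown.
±0.25% tolerance → blue.

red, black, green, brown, blue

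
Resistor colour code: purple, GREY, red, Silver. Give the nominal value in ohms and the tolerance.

Violet → 7 (first significant figure)
Grey → 8 (second significant figure)
Red → ×10^2 multiplier
Silver → ±10% tolerance
78 × 100 = 7800 Ω

7800 Ω ±10%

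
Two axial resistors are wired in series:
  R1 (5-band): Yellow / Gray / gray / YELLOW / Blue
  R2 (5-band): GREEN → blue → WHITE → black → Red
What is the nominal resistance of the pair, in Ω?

R1: yellow, grey, grey → 488; yellow ×10^4 → 4880000 Ω.
R2: green, blue, white → 569; black ×1 → 569 Ω.
Series: 4880000 + 569 = 4880569 Ω.

4880569 Ω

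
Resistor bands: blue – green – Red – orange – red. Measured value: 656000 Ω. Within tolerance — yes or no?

yes

Blue → 6 (first significant figure)
Green → 5 (second significant figure)
Red → 2 (third significant figure)
Orange → ×10^3 multiplier
Red → ±2% tolerance
652 × 1000 = 652000 Ω
Allowed range: 638960 Ω to 665040 Ω.
656000 Ω lies inside that range.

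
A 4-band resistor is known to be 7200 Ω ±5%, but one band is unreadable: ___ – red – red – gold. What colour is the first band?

violet

7200 Ω = 72 × 10^2.
The first band gives digit 7 of the significand, and 7 is violet.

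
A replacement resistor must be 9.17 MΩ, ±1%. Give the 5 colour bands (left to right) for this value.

9170000 Ω = 917 × 10^4.
9 → white
1 → brown
7 → violet
Multiplier 10^4 → yellow.
±1% tolerance → brown.

white, brown, violet, yellow, brown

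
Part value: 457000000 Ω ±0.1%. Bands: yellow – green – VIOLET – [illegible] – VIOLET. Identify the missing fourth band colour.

457000000 Ω = 457 × 10^6.
The fourth band is the multiplier, 10^6, which is blue.

blue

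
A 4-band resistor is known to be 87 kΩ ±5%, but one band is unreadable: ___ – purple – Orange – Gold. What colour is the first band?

grey

87000 Ω = 87 × 10^3.
The first band gives digit 8 of the significand, and 8 is grey.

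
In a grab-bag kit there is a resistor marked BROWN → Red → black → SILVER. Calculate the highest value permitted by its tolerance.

13.2 Ω

Brown → 1 (first significant figure)
Red → 2 (second significant figure)
Black → ×1 multiplier
Silver → ±10% tolerance
12 × 1 = 12 Ω
Highest = 12 × (1 + 10/100) = 13.2 Ω.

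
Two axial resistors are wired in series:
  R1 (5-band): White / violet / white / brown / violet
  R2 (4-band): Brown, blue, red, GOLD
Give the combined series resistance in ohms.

11390 Ω

R1: white, violet, white → 979; brown ×10 → 9790 Ω.
R2: brown, blue → 16; red ×10^2 → 1600 Ω.
Series: 9790 + 1600 = 11390 Ω.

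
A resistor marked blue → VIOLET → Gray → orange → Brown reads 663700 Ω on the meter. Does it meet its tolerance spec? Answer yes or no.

Blue → 6 (first significant figure)
Violet → 7 (second significant figure)
Grey → 8 (third significant figure)
Orange → ×10^3 multiplier
Brown → ±1% tolerance
678 × 1000 = 678000 Ω
Allowed range: 671220 Ω to 684780 Ω.
663700 Ω lies outside that range.

no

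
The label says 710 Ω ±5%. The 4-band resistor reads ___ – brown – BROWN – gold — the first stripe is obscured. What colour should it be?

violet

710 Ω = 71 × 10^1.
The first band gives digit 7 of the significand, and 7 is violet.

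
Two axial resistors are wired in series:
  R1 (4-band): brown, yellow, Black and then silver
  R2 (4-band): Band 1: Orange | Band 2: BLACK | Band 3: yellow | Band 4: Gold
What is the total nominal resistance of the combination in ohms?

300014 Ω

R1: brown, yellow → 14; black ×1 → 14 Ω.
R2: orange, black → 30; yellow ×10^4 → 300000 Ω.
Series: 14 + 300000 = 300014 Ω.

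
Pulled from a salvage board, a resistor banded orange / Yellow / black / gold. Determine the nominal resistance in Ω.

Orange → 3 (first significant figure)
Yellow → 4 (second significant figure)
Black → ×1 multiplier
34 × 1 = 34 Ω

34 Ω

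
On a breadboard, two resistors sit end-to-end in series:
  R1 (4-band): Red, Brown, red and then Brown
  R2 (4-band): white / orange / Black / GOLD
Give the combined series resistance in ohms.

R1: red, brown → 21; red ×10^2 → 2100 Ω.
R2: white, orange → 93; black ×1 → 93 Ω.
Series: 2100 + 93 = 2193 Ω.

2193 Ω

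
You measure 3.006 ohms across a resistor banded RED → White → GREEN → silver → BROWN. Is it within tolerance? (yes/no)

Red → 2 (first significant figure)
White → 9 (second significant figure)
Green → 5 (third significant figure)
Silver → ×0.01 multiplier
Brown → ±1% tolerance
295 × 0.01 = 2.95 Ω
Allowed range: 2.9205 Ω to 2.9795 Ω.
3.006 ohms lies outside that range.

no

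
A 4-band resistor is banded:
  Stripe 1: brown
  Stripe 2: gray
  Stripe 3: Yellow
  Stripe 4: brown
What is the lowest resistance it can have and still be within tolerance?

178200 Ω

Brown → 1 (first significant figure)
Grey → 8 (second significant figure)
Yellow → ×10^4 multiplier
Brown → ±1% tolerance
18 × 10000 = 180000 Ω
Lowest = 180000 × (1 − 1/100) = 178200 Ω.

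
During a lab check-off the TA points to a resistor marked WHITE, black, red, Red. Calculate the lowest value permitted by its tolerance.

8820 Ω

White → 9 (first significant figure)
Black → 0 (second significant figure)
Red → ×10^2 multiplier
Red → ±2% tolerance
90 × 100 = 9000 Ω
Lowest = 9000 × (1 − 2/100) = 8820 Ω.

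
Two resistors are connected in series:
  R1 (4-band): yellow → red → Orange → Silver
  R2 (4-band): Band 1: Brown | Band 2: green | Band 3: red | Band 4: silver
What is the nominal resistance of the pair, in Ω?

R1: yellow, red → 42; orange ×10^3 → 42000 Ω.
R2: brown, green → 15; red ×10^2 → 1500 Ω.
Series: 42000 + 1500 = 43500 Ω.

43500 Ω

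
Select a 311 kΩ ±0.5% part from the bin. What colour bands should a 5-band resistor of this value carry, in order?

311000 Ω = 311 × 10^3.
3 → orange
1 → brown
1 → brown
Multiplier 10^3 → orange.
±0.5% tolerance → green.

orange, brown, brown, orange, green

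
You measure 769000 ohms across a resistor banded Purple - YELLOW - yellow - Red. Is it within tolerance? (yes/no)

no

Violet → 7 (first significant figure)
Yellow → 4 (second significant figure)
Yellow → ×10^4 multiplier
Red → ±2% tolerance
74 × 10000 = 740000 Ω
Allowed range: 725200 Ω to 754800 Ω.
769000 ohms lies outside that range.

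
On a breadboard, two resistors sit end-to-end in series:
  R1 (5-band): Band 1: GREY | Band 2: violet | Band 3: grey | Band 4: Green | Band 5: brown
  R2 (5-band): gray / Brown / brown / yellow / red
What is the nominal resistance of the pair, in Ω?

95910000 Ω

R1: grey, violet, grey → 878; green ×10^5 → 87800000 Ω.
R2: grey, brown, brown → 811; yellow ×10^4 → 8110000 Ω.
Series: 87800000 + 8110000 = 95910000 Ω.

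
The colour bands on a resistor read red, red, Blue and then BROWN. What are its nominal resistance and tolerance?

22000000 Ω ±1%

Red → 2 (first significant figure)
Red → 2 (second significant figure)
Blue → ×10^6 multiplier
Brown → ±1% tolerance
22 × 1000000 = 22000000 Ω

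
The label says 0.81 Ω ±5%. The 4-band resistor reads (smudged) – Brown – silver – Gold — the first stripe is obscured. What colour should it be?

0.81 Ω = 81 × 10^-2.
The first band gives digit 8 of the significand, and 8 is grey.

grey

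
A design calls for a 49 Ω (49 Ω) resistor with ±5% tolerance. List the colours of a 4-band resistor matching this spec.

49 Ω = 49 × 10^0.
4 → yellow
9 → white
Multiplier 10^0 → black.
±5% tolerance → gold.

yellow, white, black, gold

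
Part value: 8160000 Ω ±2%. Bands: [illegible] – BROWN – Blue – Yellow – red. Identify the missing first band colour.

8160000 Ω = 816 × 10^4.
The first band gives digit 8 of the significand, and 8 is grey.

grey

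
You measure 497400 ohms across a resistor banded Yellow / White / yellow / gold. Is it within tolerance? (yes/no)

yes

Yellow → 4 (first significant figure)
White → 9 (second significant figure)
Yellow → ×10^4 multiplier
Gold → ±5% tolerance
49 × 10000 = 490000 Ω
Allowed range: 465500 Ω to 514500 Ω.
497400 ohms lies inside that range.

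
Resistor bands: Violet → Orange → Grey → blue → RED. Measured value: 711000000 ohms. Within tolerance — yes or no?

no

Violet → 7 (first significant figure)
Orange → 3 (second significant figure)
Grey → 8 (third significant figure)
Blue → ×10^6 multiplier
Red → ±2% tolerance
738 × 1000000 = 738000000 Ω
Allowed range: 723240000 Ω to 752760000 Ω.
711000000 ohms lies outside that range.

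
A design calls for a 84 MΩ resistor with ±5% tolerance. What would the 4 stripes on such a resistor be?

grey, yellow, blue, gold

84000000 Ω = 84 × 10^6.
8 → grey
4 → yellow
Multiplier 10^6 → blue.
±5% tolerance → gold.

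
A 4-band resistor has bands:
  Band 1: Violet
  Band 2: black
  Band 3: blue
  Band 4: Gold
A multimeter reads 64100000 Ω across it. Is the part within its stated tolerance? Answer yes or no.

no

Violet → 7 (first significant figure)
Black → 0 (second significant figure)
Blue → ×10^6 multiplier
Gold → ±5% tolerance
70 × 1000000 = 70000000 Ω
Allowed range: 66500000 Ω to 73500000 Ω.
64100000 Ω lies outside that range.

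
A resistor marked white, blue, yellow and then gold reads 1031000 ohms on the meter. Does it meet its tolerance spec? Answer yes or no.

White → 9 (first significant figure)
Blue → 6 (second significant figure)
Yellow → ×10^4 multiplier
Gold → ±5% tolerance
96 × 10000 = 960000 Ω
Allowed range: 912000 Ω to 1008000 Ω.
1031000 ohms lies outside that range.

no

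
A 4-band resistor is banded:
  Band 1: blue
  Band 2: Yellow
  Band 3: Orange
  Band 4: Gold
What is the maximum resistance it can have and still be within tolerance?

67200 Ω

Blue → 6 (first significant figure)
Yellow → 4 (second significant figure)
Orange → ×10^3 multiplier
Gold → ±5% tolerance
64 × 1000 = 64000 Ω
Maximum = 64000 × (1 + 5/100) = 67200 Ω.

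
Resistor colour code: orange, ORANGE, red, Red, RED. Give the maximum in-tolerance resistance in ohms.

Orange → 3 (first significant figure)
Orange → 3 (second significant figure)
Red → 2 (third significant figure)
Red → ×10^2 multiplier
Red → ±2% tolerance
332 × 100 = 33200 Ω
Maximum = 33200 × (1 + 2/100) = 33864 Ω.

33864 Ω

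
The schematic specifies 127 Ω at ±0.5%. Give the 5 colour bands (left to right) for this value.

127 Ω = 127 × 10^0.
1 → brown
2 → red
7 → violet
Multiplier 10^0 → black.
±0.5% tolerance → green.

brown, red, violet, black, green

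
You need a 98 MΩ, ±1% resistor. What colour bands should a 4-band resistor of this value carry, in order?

white, grey, blue, brown

98000000 Ω = 98 × 10^6.
9 → white
8 → grey
Multiplier 10^6 → blue.
±1% tolerance → brown.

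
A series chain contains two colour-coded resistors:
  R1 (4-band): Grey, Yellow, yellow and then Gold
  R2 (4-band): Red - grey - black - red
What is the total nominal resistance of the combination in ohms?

R1: grey, yellow → 84; yellow ×10^4 → 840000 Ω.
R2: red, grey → 28; black ×1 → 28 Ω.
Series: 840000 + 28 = 840028 Ω.

840028 Ω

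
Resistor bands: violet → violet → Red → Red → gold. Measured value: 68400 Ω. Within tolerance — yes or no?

no

Violet → 7 (first significant figure)
Violet → 7 (second significant figure)
Red → 2 (third significant figure)
Red → ×10^2 multiplier
Gold → ±5% tolerance
772 × 100 = 77200 Ω
Allowed range: 73340 Ω to 81060 Ω.
68400 Ω lies outside that range.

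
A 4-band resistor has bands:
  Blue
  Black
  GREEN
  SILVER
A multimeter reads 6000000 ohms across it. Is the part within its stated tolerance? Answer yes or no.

yes

Blue → 6 (first significant figure)
Black → 0 (second significant figure)
Green → ×10^5 multiplier
Silver → ±10% tolerance
60 × 100000 = 6000000 Ω
Allowed range: 5400000 Ω to 6600000 Ω.
6000000 ohms lies inside that range.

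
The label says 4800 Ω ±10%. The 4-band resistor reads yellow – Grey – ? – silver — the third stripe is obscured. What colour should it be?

4800 Ω = 48 × 10^2.
The third band is the multiplier, 10^2, which is red.

red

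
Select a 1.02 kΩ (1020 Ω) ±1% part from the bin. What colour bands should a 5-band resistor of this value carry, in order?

brown, black, red, brown, brown

1020 Ω = 102 × 10^1.
1 → brown
0 → black
2 → red
Multiplier 10^1 → brown.
±1% tolerance → brown.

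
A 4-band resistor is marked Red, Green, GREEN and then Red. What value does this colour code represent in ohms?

2500000 Ω

Red → 2 (first significant figure)
Green → 5 (second significant figure)
Green → ×10^5 multiplier
25 × 100000 = 2500000 Ω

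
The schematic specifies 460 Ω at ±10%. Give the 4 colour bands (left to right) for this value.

yellow, blue, brown, silver

460 Ω = 46 × 10^1.
4 → yellow
6 → blue
Multiplier 10^1 → brown.
±10% tolerance → silver.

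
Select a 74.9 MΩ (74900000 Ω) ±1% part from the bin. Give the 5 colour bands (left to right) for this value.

violet, yellow, white, green, brown

74900000 Ω = 749 × 10^5.
7 → violet
4 → yellow
9 → white
Multiplier 10^5 → green.
±1% tolerance → brown.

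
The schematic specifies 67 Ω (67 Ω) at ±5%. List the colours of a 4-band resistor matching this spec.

blue, violet, black, gold

67 Ω = 67 × 10^0.
6 → blue
7 → violet
Multiplier 10^0 → black.
±5% tolerance → gold.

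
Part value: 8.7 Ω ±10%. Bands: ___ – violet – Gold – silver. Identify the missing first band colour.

8.7 Ω = 87 × 10^-1.
The first band gives digit 8 of the significand, and 8 is grey.

grey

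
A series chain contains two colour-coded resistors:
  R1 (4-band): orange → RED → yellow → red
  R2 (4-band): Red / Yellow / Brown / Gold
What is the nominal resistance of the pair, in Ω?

R1: orange, red → 32; yellow ×10^4 → 320000 Ω.
R2: red, yellow → 24; brown ×10 → 240 Ω.
Series: 320000 + 240 = 320240 Ω.

320240 Ω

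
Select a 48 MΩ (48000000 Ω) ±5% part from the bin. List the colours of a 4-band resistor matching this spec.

yellow, grey, blue, gold

48000000 Ω = 48 × 10^6.
4 → yellow
8 → grey
Multiplier 10^6 → blue.
±5% tolerance → gold.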